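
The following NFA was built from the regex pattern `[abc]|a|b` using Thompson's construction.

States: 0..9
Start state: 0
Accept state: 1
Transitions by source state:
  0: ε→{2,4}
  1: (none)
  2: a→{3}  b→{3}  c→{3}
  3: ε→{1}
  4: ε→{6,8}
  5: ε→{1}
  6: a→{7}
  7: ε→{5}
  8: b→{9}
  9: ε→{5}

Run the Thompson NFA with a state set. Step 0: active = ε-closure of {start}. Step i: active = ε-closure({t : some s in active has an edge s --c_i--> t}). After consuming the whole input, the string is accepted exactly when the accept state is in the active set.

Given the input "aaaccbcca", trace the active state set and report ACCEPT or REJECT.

Answer: REJECT

Derivation:
initial (ε-close {0}): {0,2,4,6,8}
'a' @ 1: {1,3,5,7}  [accepting]
'a' @ 2: {}  — state set empty
rest 'accbcca' ignored (set empty)
final: {}; accept 1 not in set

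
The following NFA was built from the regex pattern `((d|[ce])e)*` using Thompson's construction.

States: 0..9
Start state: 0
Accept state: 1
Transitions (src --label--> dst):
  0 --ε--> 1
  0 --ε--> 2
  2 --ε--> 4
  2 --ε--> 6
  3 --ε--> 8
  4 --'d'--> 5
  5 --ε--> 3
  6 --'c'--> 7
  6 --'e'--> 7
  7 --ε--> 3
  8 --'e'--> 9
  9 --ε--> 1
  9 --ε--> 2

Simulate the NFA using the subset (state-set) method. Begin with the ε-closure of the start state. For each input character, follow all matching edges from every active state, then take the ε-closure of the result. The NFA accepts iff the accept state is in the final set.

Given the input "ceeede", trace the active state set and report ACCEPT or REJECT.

Answer: ACCEPT

Trace:
start: ε-closure({0}) = {0,1,2,4,6}
'c' @ 1: {3,7,8}
'e' @ 2: {1,2,4,6,9}  (accept∈set)
'e' @ 3: {3,7,8}
'e' @ 4: {1,2,4,6,9}  (accept∈set)
'd' @ 5: {3,5,8}
'e' @ 6: {1,2,4,6,9}  (accept∈set)
end set {1,2,4,6,9} — state 1 in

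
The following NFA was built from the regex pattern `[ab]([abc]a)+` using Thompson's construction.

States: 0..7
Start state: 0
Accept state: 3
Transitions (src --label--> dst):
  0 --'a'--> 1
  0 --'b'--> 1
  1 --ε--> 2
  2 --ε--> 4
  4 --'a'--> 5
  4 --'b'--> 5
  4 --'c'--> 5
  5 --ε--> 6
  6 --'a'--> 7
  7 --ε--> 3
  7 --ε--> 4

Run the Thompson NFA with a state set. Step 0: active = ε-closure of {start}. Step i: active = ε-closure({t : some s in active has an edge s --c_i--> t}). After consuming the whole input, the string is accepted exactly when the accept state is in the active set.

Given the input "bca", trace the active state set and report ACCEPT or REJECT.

start: ε-closure({0}) = {0}
'b' @ 1: {1,2,4}
'c' @ 2: {5,6}
'a' @ 3: {3,4,7}  ✓accept
final: {3,4,7}; accept 3 in set

Answer: ACCEPT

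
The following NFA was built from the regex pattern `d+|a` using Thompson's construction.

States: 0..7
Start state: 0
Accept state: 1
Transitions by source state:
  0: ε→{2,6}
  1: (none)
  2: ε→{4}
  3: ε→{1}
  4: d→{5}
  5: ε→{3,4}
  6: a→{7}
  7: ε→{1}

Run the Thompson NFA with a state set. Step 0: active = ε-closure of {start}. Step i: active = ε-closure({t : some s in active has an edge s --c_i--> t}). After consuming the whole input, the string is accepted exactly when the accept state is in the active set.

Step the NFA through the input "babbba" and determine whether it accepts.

start: ε-closure({0}) = {0,2,4,6}
'b' @ 1: {}  — state set empty
rest 'abbba' ignored (set empty)
final: {}; accept 1 not in set

Answer: REJECT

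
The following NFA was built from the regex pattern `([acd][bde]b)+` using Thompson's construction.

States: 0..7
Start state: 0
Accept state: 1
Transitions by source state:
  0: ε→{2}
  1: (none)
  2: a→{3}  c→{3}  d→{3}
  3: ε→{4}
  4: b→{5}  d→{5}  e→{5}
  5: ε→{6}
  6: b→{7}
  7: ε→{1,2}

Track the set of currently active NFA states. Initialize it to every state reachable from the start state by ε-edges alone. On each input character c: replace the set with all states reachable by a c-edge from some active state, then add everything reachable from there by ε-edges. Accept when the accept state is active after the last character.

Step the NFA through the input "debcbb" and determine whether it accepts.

Answer: ACCEPT

Derivation:
initial (ε-close {0}): {0,2}
'd' @ 1: {3,4}
'e' @ 2: {5,6}
'b' @ 3: {1,2,7}  ✓accept
'c' @ 4: {3,4}
'b' @ 5: {5,6}
'b' @ 6: {1,2,7}  ✓accept
final: {1,2,7}; accept 1 in set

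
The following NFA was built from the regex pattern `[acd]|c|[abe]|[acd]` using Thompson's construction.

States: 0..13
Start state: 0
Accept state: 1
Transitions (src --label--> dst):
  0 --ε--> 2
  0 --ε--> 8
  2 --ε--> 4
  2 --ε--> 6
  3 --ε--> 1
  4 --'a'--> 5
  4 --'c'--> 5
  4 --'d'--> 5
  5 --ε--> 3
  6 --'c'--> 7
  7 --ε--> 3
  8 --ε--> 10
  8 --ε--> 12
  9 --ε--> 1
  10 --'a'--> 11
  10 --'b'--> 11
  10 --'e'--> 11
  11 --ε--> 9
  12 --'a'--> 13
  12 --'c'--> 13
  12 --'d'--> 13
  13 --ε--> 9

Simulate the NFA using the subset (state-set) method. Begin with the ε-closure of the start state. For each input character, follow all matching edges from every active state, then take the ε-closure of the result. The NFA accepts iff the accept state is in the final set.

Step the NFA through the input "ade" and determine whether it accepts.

S₀ = ε-closure({0}) = {0,2,4,6,8,10,12}
'a' @ 1: {1,3,5,9,11,13}  [accepting]
'd' @ 2: {}  — no active states
rest 'e' ignored (set empty)
final: {}; accept 1 not in set

Answer: REJECT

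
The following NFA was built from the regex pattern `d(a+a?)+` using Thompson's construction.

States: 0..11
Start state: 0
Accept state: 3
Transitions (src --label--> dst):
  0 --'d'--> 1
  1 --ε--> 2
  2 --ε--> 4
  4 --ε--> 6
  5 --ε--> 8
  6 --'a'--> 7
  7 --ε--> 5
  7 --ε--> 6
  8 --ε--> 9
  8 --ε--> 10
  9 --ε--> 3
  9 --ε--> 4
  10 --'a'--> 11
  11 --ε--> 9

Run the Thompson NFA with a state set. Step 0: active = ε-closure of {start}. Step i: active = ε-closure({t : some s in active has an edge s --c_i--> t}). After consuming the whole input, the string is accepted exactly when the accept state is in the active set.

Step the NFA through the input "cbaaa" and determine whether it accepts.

start: ε-closure({0}) = {0}
'c' @ 1: {}  — state set empty
rest 'baaa' ignored (set empty)
end set {} — state 3 not in

Answer: REJECT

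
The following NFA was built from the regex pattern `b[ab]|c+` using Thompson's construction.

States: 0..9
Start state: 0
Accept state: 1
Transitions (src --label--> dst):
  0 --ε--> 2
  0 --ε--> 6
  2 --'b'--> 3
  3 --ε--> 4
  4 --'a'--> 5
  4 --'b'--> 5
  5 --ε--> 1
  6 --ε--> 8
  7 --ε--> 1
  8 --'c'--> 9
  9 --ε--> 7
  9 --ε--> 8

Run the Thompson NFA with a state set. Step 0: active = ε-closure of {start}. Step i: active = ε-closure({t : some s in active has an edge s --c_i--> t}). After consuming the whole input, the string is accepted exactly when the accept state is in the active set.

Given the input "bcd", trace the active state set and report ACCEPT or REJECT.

S₀ = ε-closure({0}) = {0,2,6,8}
'b' @ 1: {3,4}
'c' @ 2: {}  — dead — no transitions
rest 'd' ignored (set empty)
after full input: {}  (accept=1 not in)

Answer: REJECT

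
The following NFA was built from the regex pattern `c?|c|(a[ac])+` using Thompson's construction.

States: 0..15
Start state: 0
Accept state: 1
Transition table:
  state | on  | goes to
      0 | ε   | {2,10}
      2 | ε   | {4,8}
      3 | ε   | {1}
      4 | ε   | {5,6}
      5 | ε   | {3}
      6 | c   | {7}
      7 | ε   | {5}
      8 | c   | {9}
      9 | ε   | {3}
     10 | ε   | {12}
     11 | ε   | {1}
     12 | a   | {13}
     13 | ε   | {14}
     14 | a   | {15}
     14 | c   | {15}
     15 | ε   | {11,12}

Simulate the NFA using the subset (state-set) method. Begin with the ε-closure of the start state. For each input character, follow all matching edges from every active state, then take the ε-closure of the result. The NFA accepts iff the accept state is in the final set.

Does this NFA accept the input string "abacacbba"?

Answer: REJECT

Steps:
start: ε-closure({0}) = {0,1,2,3,4,5,6,8,10,12}
'a' @ 1: {13,14}
'b' @ 2: {}  — state set empty
rest 'acacbba' ignored (set empty)
final: {}; accept 1 not in set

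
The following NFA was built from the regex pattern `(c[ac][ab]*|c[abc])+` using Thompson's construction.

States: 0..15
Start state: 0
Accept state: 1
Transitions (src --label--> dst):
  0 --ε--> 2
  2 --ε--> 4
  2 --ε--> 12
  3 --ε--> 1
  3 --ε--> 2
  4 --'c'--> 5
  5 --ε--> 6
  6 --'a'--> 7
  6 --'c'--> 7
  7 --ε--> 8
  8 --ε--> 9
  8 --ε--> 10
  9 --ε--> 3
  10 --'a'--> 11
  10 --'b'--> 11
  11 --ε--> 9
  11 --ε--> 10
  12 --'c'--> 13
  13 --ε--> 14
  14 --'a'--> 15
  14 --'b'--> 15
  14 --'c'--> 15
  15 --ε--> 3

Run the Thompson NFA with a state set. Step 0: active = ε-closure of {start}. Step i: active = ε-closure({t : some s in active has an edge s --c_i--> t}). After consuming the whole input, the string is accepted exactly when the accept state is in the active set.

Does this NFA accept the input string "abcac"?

Answer: REJECT

Derivation:
start: ε-closure({0}) = {0,2,4,12}
'a' @ 1: {}  — state set empty
rest 'bcac' ignored (set empty)
end set {} — state 1 not in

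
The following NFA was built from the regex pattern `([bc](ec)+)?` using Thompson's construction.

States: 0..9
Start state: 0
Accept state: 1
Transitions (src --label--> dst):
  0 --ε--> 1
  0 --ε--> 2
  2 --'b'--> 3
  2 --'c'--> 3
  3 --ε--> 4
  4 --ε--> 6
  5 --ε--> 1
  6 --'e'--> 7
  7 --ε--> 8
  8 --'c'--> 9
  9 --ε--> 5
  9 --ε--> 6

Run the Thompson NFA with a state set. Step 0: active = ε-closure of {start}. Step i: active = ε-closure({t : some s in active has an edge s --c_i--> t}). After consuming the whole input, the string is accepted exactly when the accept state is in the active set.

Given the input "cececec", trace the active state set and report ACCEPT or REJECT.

start: ε-closure({0}) = {0,1,2}
'c' @ 1: {3,4,6}
'e' @ 2: {7,8}
'c' @ 3: {1,5,6,9}  [accepting]
'e' @ 4: {7,8}
'c' @ 5: {1,5,6,9}  [accepting]
'e' @ 6: {7,8}
'c' @ 7: {1,5,6,9}  [accepting]
end set {1,5,6,9} — state 1 in

Answer: ACCEPT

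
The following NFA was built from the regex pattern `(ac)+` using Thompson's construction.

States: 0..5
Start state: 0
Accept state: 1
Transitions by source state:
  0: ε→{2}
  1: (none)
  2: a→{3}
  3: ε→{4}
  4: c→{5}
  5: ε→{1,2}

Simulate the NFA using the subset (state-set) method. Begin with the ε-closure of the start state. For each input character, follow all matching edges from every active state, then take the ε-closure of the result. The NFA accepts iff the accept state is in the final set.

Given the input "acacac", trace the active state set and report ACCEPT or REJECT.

Answer: ACCEPT

Derivation:
start: ε-closure({0}) = {0,2}
'a' @ 1: {3,4}
'c' @ 2: {1,2,5}  [accepting]
'a' @ 3: {3,4}
'c' @ 4: {1,2,5}  [accepting]
'a' @ 5: {3,4}
'c' @ 6: {1,2,5}  [accepting]
after full input: {1,2,5}  (accept=1 in)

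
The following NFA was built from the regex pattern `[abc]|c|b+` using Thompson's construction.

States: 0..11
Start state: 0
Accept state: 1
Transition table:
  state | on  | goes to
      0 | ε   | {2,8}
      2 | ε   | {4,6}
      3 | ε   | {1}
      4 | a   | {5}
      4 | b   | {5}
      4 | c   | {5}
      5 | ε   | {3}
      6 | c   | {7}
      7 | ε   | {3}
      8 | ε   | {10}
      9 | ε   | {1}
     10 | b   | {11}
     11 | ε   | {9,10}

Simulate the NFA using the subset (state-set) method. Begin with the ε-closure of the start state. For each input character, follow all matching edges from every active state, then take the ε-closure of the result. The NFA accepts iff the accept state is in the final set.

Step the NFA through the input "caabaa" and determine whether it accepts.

start: ε-closure({0}) = {0,2,4,6,8,10}
'c' @ 1: {1,3,5,7}  (accept∈set)
'a' @ 2: {}  — state set empty
rest 'abaa' ignored (set empty)
end set {} — state 1 not in

Answer: REJECT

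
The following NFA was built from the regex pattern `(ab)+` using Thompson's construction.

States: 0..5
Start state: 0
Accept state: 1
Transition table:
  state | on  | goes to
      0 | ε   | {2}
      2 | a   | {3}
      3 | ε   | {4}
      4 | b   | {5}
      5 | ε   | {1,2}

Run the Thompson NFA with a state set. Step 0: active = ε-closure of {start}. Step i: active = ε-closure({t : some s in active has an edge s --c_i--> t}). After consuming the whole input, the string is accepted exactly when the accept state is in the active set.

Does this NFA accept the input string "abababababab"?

Answer: ACCEPT

Steps:
start: ε-closure({0}) = {0,2}
'a' @ 1: {3,4}
'b' @ 2: {1,2,5}  [accepting]
'a' @ 3: {3,4}
'b' @ 4: {1,2,5}  [accepting]
'a' @ 5: {3,4}
'b' @ 6: {1,2,5}  [accepting]
'a' @ 7: {3,4}
'b' @ 8: {1,2,5}  [accepting]
'a' @ 9: {3,4}
'b' @ 10: {1,2,5}  [accepting]
'a' @ 11: {3,4}
'b' @ 12: {1,2,5}  [accepting]
final: {1,2,5}; accept 1 in set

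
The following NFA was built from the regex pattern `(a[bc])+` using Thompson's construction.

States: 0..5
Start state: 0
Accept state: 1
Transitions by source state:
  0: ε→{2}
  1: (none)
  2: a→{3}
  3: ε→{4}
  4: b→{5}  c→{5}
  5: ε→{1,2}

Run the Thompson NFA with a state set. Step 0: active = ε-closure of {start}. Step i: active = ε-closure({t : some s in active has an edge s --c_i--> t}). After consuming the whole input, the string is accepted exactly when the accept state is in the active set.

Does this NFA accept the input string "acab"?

initial (ε-close {0}): {0,2}
'a' @ 1: {3,4}
'c' @ 2: {1,2,5}  (accept∈set)
'a' @ 3: {3,4}
'b' @ 4: {1,2,5}  (accept∈set)
after full input: {1,2,5}  (accept=1 in)

Answer: ACCEPT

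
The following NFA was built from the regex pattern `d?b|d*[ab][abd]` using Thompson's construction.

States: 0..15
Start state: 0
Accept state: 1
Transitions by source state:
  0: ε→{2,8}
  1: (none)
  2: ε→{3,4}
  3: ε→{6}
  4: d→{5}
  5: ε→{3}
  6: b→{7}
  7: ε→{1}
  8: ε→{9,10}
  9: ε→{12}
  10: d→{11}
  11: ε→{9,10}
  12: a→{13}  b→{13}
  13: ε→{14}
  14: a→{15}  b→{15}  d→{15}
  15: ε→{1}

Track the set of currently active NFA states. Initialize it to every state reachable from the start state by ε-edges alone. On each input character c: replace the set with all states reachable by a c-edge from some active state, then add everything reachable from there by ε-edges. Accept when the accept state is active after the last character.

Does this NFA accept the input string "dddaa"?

Answer: ACCEPT

Trace:
S₀ = ε-closure({0}) = {0,2,3,4,6,8,9,10,12}
'd' @ 1: {3,5,6,9,10,11,12}
'd' @ 2: {9,10,11,12}
'd' @ 3: {9,10,11,12}
'a' @ 4: {13,14}
'a' @ 5: {1,15}  (accept∈set)
end set {1,15} — state 1 in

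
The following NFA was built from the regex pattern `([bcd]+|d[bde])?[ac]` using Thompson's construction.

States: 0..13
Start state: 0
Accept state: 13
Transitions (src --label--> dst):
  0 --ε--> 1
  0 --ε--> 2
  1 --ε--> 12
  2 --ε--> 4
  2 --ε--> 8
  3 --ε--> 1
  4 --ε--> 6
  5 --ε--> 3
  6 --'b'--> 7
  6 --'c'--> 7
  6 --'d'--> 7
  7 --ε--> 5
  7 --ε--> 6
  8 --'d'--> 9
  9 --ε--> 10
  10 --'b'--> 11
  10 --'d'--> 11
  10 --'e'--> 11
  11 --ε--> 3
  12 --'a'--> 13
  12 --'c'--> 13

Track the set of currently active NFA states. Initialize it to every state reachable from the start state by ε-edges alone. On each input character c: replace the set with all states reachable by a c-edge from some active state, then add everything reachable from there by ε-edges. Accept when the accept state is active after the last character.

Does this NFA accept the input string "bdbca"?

Answer: ACCEPT

Trace:
start: ε-closure({0}) = {0,1,2,4,6,8,12}
'b' @ 1: {1,3,5,6,7,12}
'd' @ 2: {1,3,5,6,7,12}
'b' @ 3: {1,3,5,6,7,12}
'c' @ 4: {1,3,5,6,7,12,13}  [accepting]
'a' @ 5: {13}  [accepting]
final: {13}; accept 13 in set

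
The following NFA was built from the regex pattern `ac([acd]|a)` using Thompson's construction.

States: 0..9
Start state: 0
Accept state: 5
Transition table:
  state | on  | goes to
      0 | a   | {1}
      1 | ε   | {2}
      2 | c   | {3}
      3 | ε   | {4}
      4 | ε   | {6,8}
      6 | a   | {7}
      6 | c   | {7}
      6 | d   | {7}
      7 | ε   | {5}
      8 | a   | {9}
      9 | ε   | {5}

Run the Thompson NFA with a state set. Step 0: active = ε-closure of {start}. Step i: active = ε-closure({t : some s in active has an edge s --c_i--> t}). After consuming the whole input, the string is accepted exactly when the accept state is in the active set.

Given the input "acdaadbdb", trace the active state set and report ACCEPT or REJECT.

start: ε-closure({0}) = {0}
'a' @ 1: {1,2}
'c' @ 2: {3,4,6,8}
'd' @ 3: {5,7}  [accepting]
'a' @ 4: {}  — no active states
rest 'adbdb' ignored (set empty)
after full input: {}  (accept=5 not in)

Answer: REJECT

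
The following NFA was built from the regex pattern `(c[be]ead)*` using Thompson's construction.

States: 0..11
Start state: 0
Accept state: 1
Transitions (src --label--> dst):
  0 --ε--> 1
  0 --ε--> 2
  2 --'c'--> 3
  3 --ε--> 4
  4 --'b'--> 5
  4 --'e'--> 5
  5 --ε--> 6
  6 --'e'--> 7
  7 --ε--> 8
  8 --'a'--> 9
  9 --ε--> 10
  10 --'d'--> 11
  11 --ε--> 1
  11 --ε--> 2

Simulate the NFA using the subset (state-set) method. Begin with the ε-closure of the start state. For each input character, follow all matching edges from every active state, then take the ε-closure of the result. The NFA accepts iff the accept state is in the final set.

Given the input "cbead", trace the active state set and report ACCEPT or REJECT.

initial (ε-close {0}): {0,1,2}
'c' @ 1: {3,4}
'b' @ 2: {5,6}
'e' @ 3: {7,8}
'a' @ 4: {9,10}
'd' @ 5: {1,2,11}  (accept∈set)
final: {1,2,11}; accept 1 in set

Answer: ACCEPT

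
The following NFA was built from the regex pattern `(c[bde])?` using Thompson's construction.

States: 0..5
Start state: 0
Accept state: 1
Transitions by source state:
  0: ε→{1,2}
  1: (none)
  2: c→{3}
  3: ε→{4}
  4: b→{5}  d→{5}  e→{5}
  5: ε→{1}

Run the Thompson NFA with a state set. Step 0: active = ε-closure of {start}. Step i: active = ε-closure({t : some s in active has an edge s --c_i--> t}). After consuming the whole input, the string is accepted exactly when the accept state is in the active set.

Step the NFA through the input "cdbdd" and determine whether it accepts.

initial (ε-close {0}): {0,1,2}
'c' @ 1: {3,4}
'd' @ 2: {1,5}  ✓accept
'b' @ 3: {}  — state set empty
rest 'dd' ignored (set empty)
end set {} — state 1 not in

Answer: REJECT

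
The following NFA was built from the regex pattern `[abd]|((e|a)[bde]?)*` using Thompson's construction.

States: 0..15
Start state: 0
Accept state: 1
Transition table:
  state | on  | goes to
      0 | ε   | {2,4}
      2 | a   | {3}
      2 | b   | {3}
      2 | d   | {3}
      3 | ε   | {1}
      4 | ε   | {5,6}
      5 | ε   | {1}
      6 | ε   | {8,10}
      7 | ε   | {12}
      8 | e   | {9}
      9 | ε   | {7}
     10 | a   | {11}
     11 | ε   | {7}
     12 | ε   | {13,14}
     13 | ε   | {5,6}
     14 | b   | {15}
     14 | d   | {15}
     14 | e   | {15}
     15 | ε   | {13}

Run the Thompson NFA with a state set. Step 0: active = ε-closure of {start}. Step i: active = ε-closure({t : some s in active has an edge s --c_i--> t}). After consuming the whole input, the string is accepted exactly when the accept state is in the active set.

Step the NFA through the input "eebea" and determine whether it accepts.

Answer: ACCEPT

Derivation:
initial (ε-close {0}): {0,1,2,4,5,6,8,10}
'e' @ 1: {1,5,6,7,8,9,10,12,13,14}  (accept∈set)
'e' @ 2: {1,5,6,7,8,9,10,12,13,14,15}  (accept∈set)
'b' @ 3: {1,5,6,8,10,13,15}  (accept∈set)
'e' @ 4: {1,5,6,7,8,9,10,12,13,14}  (accept∈set)
'a' @ 5: {1,5,6,7,8,10,11,12,13,14}  (accept∈set)
final: {1,5,6,7,8,10,11,12,13,14}; accept 1 in set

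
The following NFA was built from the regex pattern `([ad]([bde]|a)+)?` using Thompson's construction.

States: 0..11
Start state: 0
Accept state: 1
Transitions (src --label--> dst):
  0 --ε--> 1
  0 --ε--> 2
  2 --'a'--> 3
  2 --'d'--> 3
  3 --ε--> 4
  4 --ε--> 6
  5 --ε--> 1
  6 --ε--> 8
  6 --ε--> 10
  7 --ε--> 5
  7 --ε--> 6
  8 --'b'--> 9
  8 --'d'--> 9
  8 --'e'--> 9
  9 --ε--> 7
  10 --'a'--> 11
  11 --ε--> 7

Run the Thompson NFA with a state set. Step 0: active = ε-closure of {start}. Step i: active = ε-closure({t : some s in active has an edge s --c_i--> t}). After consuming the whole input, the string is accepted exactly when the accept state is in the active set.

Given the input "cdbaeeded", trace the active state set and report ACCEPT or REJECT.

Answer: REJECT

Derivation:
S₀ = ε-closure({0}) = {0,1,2}
'c' @ 1: {}  — state set empty
rest 'dbaeeded' ignored (set empty)
final: {}; accept 1 not in set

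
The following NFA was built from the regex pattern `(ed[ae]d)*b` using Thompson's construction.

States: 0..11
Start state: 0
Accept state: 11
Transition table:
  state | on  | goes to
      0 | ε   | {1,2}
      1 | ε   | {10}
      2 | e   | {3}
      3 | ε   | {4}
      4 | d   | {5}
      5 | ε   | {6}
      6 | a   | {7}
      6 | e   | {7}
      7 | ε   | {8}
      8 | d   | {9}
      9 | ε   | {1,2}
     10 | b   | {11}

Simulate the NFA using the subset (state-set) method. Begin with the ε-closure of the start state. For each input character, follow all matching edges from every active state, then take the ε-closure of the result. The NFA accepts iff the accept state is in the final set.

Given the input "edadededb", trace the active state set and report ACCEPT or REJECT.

start: ε-closure({0}) = {0,1,2,10}
'e' @ 1: {3,4}
'd' @ 2: {5,6}
'a' @ 3: {7,8}
'd' @ 4: {1,2,9,10}
'e' @ 5: {3,4}
'd' @ 6: {5,6}
'e' @ 7: {7,8}
'd' @ 8: {1,2,9,10}
'b' @ 9: {11}  [accepting]
end set {11} — state 11 in

Answer: ACCEPT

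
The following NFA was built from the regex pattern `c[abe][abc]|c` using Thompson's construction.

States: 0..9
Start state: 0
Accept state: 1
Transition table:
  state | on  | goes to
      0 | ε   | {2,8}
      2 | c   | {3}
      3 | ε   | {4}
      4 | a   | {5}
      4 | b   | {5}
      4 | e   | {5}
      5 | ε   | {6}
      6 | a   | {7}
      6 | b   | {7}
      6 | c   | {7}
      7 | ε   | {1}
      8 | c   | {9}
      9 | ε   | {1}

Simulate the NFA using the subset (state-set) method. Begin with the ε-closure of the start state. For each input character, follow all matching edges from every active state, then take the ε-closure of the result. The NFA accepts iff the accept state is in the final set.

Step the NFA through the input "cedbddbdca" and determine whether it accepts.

Answer: REJECT

Trace:
initial (ε-close {0}): {0,2,8}
'c' @ 1: {1,3,4,9}  (accept∈set)
'e' @ 2: {5,6}
'd' @ 3: {}  — no active states
rest 'bddbdca' ignored (set empty)
end set {} — state 1 not in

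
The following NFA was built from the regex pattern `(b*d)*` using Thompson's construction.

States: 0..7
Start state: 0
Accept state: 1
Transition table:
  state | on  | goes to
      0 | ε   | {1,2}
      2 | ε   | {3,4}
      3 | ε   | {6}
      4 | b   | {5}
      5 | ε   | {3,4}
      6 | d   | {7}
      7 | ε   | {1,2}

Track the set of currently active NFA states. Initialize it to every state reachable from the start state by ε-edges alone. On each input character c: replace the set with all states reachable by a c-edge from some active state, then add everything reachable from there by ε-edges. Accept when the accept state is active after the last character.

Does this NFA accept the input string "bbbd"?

initial (ε-close {0}): {0,1,2,3,4,6}
'b' @ 1: {3,4,5,6}
'b' @ 2: {3,4,5,6}
'b' @ 3: {3,4,5,6}
'd' @ 4: {1,2,3,4,6,7}  (accept∈set)
end set {1,2,3,4,6,7} — state 1 in

Answer: ACCEPT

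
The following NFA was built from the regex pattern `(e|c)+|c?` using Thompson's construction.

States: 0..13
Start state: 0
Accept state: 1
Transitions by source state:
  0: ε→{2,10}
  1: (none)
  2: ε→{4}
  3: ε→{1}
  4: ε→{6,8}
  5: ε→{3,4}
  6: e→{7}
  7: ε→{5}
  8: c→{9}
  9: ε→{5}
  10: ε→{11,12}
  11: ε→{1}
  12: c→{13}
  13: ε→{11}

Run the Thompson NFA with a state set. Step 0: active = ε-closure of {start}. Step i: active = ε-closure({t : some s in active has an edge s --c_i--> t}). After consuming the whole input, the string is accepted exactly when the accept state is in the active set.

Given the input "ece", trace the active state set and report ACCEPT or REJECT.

initial (ε-close {0}): {0,1,2,4,6,8,10,11,12}
'e' @ 1: {1,3,4,5,6,7,8}  ✓accept
'c' @ 2: {1,3,4,5,6,8,9}  ✓accept
'e' @ 3: {1,3,4,5,6,7,8}  ✓accept
end set {1,3,4,5,6,7,8} — state 1 in

Answer: ACCEPT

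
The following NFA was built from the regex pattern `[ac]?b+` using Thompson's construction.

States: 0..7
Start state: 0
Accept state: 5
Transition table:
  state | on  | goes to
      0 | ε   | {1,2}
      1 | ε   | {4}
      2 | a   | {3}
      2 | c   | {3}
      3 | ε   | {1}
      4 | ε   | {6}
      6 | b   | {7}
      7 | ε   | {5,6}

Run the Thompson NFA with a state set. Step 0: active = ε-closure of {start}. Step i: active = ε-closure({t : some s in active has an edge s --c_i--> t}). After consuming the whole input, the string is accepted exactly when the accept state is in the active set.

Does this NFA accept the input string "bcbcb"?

Answer: REJECT

Steps:
S₀ = ε-closure({0}) = {0,1,2,4,6}
'b' @ 1: {5,6,7}  (accept∈set)
'c' @ 2: {}  — no active states
rest 'bcb' ignored (set empty)
end set {} — state 5 not in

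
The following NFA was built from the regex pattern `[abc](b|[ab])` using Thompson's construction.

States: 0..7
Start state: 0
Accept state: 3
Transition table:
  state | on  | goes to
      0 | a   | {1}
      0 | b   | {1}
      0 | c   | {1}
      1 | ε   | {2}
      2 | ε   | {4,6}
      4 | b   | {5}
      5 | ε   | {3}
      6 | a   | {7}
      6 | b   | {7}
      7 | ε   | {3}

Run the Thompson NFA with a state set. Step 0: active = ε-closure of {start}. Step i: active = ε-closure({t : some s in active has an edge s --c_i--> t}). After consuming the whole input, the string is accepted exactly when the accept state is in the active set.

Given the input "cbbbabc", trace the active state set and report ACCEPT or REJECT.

start: ε-closure({0}) = {0}
'c' @ 1: {1,2,4,6}
'b' @ 2: {3,5,7}  ✓accept
'b' @ 3: {}  — no active states
rest 'babc' ignored (set empty)
after full input: {}  (accept=3 not in)

Answer: REJECT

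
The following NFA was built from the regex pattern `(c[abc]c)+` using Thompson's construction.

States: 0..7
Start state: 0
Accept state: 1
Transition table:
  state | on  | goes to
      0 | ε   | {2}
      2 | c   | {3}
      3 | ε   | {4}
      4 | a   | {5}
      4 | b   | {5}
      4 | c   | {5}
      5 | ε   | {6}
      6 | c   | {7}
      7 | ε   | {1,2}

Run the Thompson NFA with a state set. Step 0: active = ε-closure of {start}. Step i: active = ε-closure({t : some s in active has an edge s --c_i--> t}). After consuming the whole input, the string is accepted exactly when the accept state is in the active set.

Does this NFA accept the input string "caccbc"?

S₀ = ε-closure({0}) = {0,2}
'c' @ 1: {3,4}
'a' @ 2: {5,6}
'c' @ 3: {1,2,7}  [accepting]
'c' @ 4: {3,4}
'b' @ 5: {5,6}
'c' @ 6: {1,2,7}  [accepting]
after full input: {1,2,7}  (accept=1 in)

Answer: ACCEPT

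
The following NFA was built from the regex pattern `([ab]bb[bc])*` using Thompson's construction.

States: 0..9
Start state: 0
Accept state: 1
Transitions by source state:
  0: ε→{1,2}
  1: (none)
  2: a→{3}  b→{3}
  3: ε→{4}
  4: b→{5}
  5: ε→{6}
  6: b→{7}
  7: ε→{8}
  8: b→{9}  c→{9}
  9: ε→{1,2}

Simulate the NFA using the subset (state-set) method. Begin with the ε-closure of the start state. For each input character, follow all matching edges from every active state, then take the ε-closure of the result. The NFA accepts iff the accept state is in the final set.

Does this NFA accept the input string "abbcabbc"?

S₀ = ε-closure({0}) = {0,1,2}
'a' @ 1: {3,4}
'b' @ 2: {5,6}
'b' @ 3: {7,8}
'c' @ 4: {1,2,9}  ✓accept
'a' @ 5: {3,4}
'b' @ 6: {5,6}
'b' @ 7: {7,8}
'c' @ 8: {1,2,9}  ✓accept
after full input: {1,2,9}  (accept=1 in)

Answer: ACCEPT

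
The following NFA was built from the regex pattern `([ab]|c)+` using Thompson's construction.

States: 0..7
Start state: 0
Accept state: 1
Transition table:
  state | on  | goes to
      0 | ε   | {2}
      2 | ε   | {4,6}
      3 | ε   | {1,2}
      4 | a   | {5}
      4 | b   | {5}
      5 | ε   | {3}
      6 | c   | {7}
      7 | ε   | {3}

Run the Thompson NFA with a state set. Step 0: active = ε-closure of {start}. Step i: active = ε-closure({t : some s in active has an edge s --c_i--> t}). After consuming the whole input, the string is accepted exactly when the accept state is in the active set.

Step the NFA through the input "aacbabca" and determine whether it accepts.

S₀ = ε-closure({0}) = {0,2,4,6}
'a' @ 1: {1,2,3,4,5,6}  (accept∈set)
'a' @ 2: {1,2,3,4,5,6}  (accept∈set)
'c' @ 3: {1,2,3,4,6,7}  (accept∈set)
'b' @ 4: {1,2,3,4,5,6}  (accept∈set)
'a' @ 5: {1,2,3,4,5,6}  (accept∈set)
'b' @ 6: {1,2,3,4,5,6}  (accept∈set)
'c' @ 7: {1,2,3,4,6,7}  (accept∈set)
'a' @ 8: {1,2,3,4,5,6}  (accept∈set)
after full input: {1,2,3,4,5,6}  (accept=1 in)

Answer: ACCEPT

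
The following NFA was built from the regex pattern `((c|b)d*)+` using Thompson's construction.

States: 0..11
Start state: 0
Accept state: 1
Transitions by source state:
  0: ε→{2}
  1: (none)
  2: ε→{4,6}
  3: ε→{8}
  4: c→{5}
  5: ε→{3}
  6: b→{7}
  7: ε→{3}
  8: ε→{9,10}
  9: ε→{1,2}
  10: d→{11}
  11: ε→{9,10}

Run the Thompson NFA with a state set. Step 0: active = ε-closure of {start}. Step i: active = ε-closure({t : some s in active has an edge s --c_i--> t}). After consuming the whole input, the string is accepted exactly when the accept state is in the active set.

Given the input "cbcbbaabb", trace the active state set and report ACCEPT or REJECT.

Answer: REJECT

Trace:
initial (ε-close {0}): {0,2,4,6}
'c' @ 1: {1,2,3,4,5,6,8,9,10}  ✓accept
'b' @ 2: {1,2,3,4,6,7,8,9,10}  ✓accept
'c' @ 3: {1,2,3,4,5,6,8,9,10}  ✓accept
'b' @ 4: {1,2,3,4,6,7,8,9,10}  ✓accept
'b' @ 5: {1,2,3,4,6,7,8,9,10}  ✓accept
'a' @ 6: {}  — dead — no transitions
rest 'abb' ignored (set empty)
final: {}; accept 1 not in set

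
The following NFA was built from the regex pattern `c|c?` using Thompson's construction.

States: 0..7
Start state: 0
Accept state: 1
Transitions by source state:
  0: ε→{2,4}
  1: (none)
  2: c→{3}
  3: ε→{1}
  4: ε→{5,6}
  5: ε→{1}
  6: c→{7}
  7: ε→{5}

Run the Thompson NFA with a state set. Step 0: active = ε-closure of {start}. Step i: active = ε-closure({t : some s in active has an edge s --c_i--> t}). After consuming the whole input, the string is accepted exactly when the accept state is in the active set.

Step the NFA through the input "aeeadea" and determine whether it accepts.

initial (ε-close {0}): {0,1,2,4,5,6}
'a' @ 1: {}  — no active states
rest 'eeadea' ignored (set empty)
after full input: {}  (accept=1 not in)

Answer: REJECT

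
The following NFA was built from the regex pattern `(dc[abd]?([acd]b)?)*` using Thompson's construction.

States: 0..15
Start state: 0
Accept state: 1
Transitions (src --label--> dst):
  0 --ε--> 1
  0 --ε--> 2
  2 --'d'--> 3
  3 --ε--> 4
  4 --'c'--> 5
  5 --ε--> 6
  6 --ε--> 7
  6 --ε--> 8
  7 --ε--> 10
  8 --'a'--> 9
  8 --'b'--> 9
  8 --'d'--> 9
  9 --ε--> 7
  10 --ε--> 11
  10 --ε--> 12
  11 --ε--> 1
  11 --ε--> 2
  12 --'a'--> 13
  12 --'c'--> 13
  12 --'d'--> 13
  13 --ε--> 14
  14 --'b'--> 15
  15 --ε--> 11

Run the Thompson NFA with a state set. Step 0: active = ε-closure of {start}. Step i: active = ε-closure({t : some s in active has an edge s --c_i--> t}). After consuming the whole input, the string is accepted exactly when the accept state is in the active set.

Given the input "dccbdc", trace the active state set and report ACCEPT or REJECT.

S₀ = ε-closure({0}) = {0,1,2}
'd' @ 1: {3,4}
'c' @ 2: {1,2,5,6,7,8,10,11,12}  ✓accept
'c' @ 3: {13,14}
'b' @ 4: {1,2,11,15}  ✓accept
'd' @ 5: {3,4}
'c' @ 6: {1,2,5,6,7,8,10,11,12}  ✓accept
end set {1,2,5,6,7,8,10,11,12} — state 1 in

Answer: ACCEPT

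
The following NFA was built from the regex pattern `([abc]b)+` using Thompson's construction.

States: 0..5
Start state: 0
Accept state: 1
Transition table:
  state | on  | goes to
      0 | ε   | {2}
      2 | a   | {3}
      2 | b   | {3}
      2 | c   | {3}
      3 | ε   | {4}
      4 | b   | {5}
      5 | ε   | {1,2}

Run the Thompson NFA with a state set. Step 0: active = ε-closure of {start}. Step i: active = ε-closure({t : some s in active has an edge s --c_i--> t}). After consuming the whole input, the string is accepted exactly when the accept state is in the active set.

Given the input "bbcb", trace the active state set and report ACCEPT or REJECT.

start: ε-closure({0}) = {0,2}
'b' @ 1: {3,4}
'b' @ 2: {1,2,5}  (accept∈set)
'c' @ 3: {3,4}
'b' @ 4: {1,2,5}  (accept∈set)
end set {1,2,5} — state 1 in

Answer: ACCEPT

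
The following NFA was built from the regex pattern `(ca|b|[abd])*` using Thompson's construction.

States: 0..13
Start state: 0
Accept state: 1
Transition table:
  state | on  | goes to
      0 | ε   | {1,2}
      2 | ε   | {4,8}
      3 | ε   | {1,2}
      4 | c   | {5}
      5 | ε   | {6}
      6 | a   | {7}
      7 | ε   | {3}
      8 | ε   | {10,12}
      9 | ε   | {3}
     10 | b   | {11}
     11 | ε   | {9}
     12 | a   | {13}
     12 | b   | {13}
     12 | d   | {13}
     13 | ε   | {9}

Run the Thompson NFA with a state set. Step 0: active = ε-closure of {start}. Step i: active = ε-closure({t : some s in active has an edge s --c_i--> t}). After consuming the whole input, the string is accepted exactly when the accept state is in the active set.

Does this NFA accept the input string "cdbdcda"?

Answer: REJECT

Steps:
start: ε-closure({0}) = {0,1,2,4,8,10,12}
'c' @ 1: {5,6}
'd' @ 2: {}  — state set empty
rest 'bdcda' ignored (set empty)
end set {} — state 1 not in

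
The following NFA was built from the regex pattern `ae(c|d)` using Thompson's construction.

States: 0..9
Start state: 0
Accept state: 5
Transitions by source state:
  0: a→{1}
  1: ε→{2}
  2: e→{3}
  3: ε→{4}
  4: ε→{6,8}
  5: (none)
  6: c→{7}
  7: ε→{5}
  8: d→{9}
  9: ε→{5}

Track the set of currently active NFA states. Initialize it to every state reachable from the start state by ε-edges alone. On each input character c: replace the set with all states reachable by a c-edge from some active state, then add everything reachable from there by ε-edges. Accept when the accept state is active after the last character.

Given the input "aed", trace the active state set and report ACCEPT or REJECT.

start: ε-closure({0}) = {0}
'a' @ 1: {1,2}
'e' @ 2: {3,4,6,8}
'd' @ 3: {5,9}  ✓accept
end set {5,9} — state 5 in

Answer: ACCEPT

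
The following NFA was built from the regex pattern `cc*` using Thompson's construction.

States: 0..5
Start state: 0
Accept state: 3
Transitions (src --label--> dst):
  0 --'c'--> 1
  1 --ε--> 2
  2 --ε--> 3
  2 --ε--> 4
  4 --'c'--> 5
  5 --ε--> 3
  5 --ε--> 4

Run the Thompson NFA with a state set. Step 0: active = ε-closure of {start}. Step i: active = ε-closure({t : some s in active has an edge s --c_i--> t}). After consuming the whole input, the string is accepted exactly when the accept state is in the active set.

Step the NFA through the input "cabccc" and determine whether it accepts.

start: ε-closure({0}) = {0}
'c' @ 1: {1,2,3,4}  (accept∈set)
'a' @ 2: {}  — no active states
rest 'bccc' ignored (set empty)
after full input: {}  (accept=3 not in)

Answer: REJECT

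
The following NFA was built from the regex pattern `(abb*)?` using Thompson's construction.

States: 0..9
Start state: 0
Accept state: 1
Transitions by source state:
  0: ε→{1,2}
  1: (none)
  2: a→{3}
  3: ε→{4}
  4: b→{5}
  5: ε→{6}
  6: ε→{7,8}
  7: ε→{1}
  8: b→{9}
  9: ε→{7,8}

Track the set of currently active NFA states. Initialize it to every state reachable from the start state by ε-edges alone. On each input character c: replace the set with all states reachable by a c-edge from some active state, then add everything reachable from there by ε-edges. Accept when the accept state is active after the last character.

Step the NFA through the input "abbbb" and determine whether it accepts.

S₀ = ε-closure({0}) = {0,1,2}
'a' @ 1: {3,4}
'b' @ 2: {1,5,6,7,8}  (accept∈set)
'b' @ 3: {1,7,8,9}  (accept∈set)
'b' @ 4: {1,7,8,9}  (accept∈set)
'b' @ 5: {1,7,8,9}  (accept∈set)
after full input: {1,7,8,9}  (accept=1 in)

Answer: ACCEPT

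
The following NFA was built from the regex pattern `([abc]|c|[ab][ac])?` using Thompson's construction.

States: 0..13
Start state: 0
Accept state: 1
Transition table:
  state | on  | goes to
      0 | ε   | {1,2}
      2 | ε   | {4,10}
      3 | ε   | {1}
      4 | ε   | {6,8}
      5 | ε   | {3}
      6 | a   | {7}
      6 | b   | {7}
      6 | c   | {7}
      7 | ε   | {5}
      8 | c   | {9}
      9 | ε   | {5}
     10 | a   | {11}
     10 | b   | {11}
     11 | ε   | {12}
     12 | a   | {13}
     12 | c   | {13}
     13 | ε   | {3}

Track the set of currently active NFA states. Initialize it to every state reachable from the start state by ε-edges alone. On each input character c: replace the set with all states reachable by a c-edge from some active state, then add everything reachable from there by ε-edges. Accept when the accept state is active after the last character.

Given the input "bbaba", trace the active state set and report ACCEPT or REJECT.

start: ε-closure({0}) = {0,1,2,4,6,8,10}
'b' @ 1: {1,3,5,7,11,12}  ✓accept
'b' @ 2: {}  — dead — no transitions
rest 'aba' ignored (set empty)
after full input: {}  (accept=1 not in)

Answer: REJECT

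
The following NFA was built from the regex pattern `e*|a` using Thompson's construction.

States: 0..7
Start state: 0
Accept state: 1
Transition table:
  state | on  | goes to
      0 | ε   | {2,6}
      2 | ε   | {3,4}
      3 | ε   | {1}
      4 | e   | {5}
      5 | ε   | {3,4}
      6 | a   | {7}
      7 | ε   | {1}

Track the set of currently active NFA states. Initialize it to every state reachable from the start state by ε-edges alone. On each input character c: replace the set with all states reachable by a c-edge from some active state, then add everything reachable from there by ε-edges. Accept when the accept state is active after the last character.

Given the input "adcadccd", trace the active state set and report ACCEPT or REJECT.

Answer: REJECT

Steps:
S₀ = ε-closure({0}) = {0,1,2,3,4,6}
'a' @ 1: {1,7}  [accepting]
'd' @ 2: {}  — no active states
rest 'cadccd' ignored (set empty)
end set {} — state 1 not in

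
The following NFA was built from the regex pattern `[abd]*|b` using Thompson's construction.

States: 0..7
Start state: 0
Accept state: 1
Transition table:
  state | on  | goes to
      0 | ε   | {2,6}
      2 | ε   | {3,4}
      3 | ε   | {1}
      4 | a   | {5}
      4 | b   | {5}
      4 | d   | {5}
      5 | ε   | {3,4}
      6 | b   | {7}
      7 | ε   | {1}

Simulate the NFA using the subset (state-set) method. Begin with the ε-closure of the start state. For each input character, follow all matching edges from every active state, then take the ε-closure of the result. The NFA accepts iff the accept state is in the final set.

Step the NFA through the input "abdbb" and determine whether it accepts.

initial (ε-close {0}): {0,1,2,3,4,6}
'a' @ 1: {1,3,4,5}  ✓accept
'b' @ 2: {1,3,4,5}  ✓accept
'd' @ 3: {1,3,4,5}  ✓accept
'b' @ 4: {1,3,4,5}  ✓accept
'b' @ 5: {1,3,4,5}  ✓accept
end set {1,3,4,5} — state 1 in

Answer: ACCEPT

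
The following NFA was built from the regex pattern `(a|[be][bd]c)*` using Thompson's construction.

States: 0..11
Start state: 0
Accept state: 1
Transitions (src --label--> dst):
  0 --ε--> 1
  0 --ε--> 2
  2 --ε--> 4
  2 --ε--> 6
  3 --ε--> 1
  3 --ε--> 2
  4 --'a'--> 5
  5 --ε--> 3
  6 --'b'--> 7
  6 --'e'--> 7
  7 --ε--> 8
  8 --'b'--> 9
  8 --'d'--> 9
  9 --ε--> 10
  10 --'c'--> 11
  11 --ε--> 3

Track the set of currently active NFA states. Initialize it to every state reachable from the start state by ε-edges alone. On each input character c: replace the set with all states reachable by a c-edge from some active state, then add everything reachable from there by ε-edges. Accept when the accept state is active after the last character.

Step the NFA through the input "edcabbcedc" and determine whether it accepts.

Answer: ACCEPT

Derivation:
S₀ = ε-closure({0}) = {0,1,2,4,6}
'e' @ 1: {7,8}
'd' @ 2: {9,10}
'c' @ 3: {1,2,3,4,6,11}  ✓accept
'a' @ 4: {1,2,3,4,5,6}  ✓accept
'b' @ 5: {7,8}
'b' @ 6: {9,10}
'c' @ 7: {1,2,3,4,6,11}  ✓accept
'e' @ 8: {7,8}
'd' @ 9: {9,10}
'c' @ 10: {1,2,3,4,6,11}  ✓accept
final: {1,2,3,4,6,11}; accept 1 in set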